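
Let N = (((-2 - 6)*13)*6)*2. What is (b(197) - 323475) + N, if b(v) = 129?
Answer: -324594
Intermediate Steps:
N = -1248 (N = (-8*13*6)*2 = -104*6*2 = -624*2 = -1248)
(b(197) - 323475) + N = (129 - 323475) - 1248 = -323346 - 1248 = -324594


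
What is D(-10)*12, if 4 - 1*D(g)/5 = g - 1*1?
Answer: 900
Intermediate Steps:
D(g) = 25 - 5*g (D(g) = 20 - 5*(g - 1*1) = 20 - 5*(g - 1) = 20 - 5*(-1 + g) = 20 + (5 - 5*g) = 25 - 5*g)
D(-10)*12 = (25 - 5*(-10))*12 = (25 + 50)*12 = 75*12 = 900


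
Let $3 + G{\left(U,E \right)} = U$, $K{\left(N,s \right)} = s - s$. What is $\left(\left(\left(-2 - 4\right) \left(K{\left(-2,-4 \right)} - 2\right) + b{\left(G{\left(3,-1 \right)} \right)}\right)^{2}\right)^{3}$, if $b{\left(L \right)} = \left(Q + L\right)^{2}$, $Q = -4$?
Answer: $481890304$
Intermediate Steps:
$K{\left(N,s \right)} = 0$
$G{\left(U,E \right)} = -3 + U$
$b{\left(L \right)} = \left(-4 + L\right)^{2}$
$\left(\left(\left(-2 - 4\right) \left(K{\left(-2,-4 \right)} - 2\right) + b{\left(G{\left(3,-1 \right)} \right)}\right)^{2}\right)^{3} = \left(\left(\left(-2 - 4\right) \left(0 - 2\right) + \left(-4 + \left(-3 + 3\right)\right)^{2}\right)^{2}\right)^{3} = \left(\left(\left(-6\right) \left(-2\right) + \left(-4 + 0\right)^{2}\right)^{2}\right)^{3} = \left(\left(12 + \left(-4\right)^{2}\right)^{2}\right)^{3} = \left(\left(12 + 16\right)^{2}\right)^{3} = \left(28^{2}\right)^{3} = 784^{3} = 481890304$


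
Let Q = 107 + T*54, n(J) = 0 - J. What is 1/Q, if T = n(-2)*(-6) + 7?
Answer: -1/163 ≈ -0.0061350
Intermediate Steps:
n(J) = -J
T = -5 (T = -1*(-2)*(-6) + 7 = 2*(-6) + 7 = -12 + 7 = -5)
Q = -163 (Q = 107 - 5*54 = 107 - 270 = -163)
1/Q = 1/(-163) = -1/163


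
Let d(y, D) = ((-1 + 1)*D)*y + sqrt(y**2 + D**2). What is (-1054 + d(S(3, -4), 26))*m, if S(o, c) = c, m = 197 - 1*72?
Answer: -131750 + 250*sqrt(173) ≈ -1.2846e+5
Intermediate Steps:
m = 125 (m = 197 - 72 = 125)
d(y, D) = sqrt(D**2 + y**2) (d(y, D) = (0*D)*y + sqrt(D**2 + y**2) = 0*y + sqrt(D**2 + y**2) = 0 + sqrt(D**2 + y**2) = sqrt(D**2 + y**2))
(-1054 + d(S(3, -4), 26))*m = (-1054 + sqrt(26**2 + (-4)**2))*125 = (-1054 + sqrt(676 + 16))*125 = (-1054 + sqrt(692))*125 = (-1054 + 2*sqrt(173))*125 = -131750 + 250*sqrt(173)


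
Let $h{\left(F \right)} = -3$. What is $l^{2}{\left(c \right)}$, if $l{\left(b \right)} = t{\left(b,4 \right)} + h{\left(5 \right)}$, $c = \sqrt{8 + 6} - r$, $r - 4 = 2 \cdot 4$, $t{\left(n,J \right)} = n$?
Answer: $\left(15 - \sqrt{14}\right)^{2} \approx 126.75$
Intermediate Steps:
$r = 12$ ($r = 4 + 2 \cdot 4 = 4 + 8 = 12$)
$c = -12 + \sqrt{14}$ ($c = \sqrt{8 + 6} - 12 = \sqrt{14} - 12 = -12 + \sqrt{14} \approx -8.2583$)
$l{\left(b \right)} = -3 + b$ ($l{\left(b \right)} = b - 3 = -3 + b$)
$l^{2}{\left(c \right)} = \left(-3 - \left(12 - \sqrt{14}\right)\right)^{2} = \left(-15 + \sqrt{14}\right)^{2}$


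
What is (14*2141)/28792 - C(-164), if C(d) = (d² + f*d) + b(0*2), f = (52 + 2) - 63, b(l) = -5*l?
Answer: -408428325/14396 ≈ -28371.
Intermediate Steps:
f = -9 (f = 54 - 63 = -9)
C(d) = d² - 9*d (C(d) = (d² - 9*d) - 0*2 = (d² - 9*d) - 5*0 = (d² - 9*d) + 0 = d² - 9*d)
(14*2141)/28792 - C(-164) = (14*2141)/28792 - (-164)*(-9 - 164) = 29974*(1/28792) - (-164)*(-173) = 14987/14396 - 1*28372 = 14987/14396 - 28372 = -408428325/14396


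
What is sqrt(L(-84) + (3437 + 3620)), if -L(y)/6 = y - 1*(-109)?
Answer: sqrt(6907) ≈ 83.108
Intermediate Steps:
L(y) = -654 - 6*y (L(y) = -6*(y - 1*(-109)) = -6*(y + 109) = -6*(109 + y) = -654 - 6*y)
sqrt(L(-84) + (3437 + 3620)) = sqrt((-654 - 6*(-84)) + (3437 + 3620)) = sqrt((-654 + 504) + 7057) = sqrt(-150 + 7057) = sqrt(6907)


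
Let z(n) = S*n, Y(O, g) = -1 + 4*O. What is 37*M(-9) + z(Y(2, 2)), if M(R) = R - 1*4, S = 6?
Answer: -439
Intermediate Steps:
z(n) = 6*n
M(R) = -4 + R (M(R) = R - 4 = -4 + R)
37*M(-9) + z(Y(2, 2)) = 37*(-4 - 9) + 6*(-1 + 4*2) = 37*(-13) + 6*(-1 + 8) = -481 + 6*7 = -481 + 42 = -439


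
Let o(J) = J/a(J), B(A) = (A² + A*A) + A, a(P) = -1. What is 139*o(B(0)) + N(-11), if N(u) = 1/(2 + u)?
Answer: -⅑ ≈ -0.11111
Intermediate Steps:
B(A) = A + 2*A² (B(A) = (A² + A²) + A = 2*A² + A = A + 2*A²)
o(J) = -J (o(J) = J/(-1) = J*(-1) = -J)
139*o(B(0)) + N(-11) = 139*(-0*(1 + 2*0)) + 1/(2 - 11) = 139*(-0*(1 + 0)) + 1/(-9) = 139*(-0) - ⅑ = 139*(-1*0) - ⅑ = 139*0 - ⅑ = 0 - ⅑ = -⅑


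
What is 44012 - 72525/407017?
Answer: 17913559679/407017 ≈ 44012.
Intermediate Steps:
44012 - 72525/407017 = 17913559679/407017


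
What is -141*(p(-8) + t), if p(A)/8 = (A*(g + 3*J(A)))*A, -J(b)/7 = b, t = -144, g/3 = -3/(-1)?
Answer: -12757680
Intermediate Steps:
g = 9 (g = 3*(-3/(-1)) = 3*(-3*(-1)) = 3*3 = 9)
J(b) = -7*b
p(A) = 8*A²*(9 - 21*A) (p(A) = 8*((A*(9 + 3*(-7*A)))*A) = 8*((A*(9 - 21*A))*A) = 8*(A²*(9 - 21*A)) = 8*A²*(9 - 21*A))
-141*(p(-8) + t) = -141*((-8)²*(72 - 168*(-8)) - 144) = -141*(64*(72 + 1344) - 144) = -141*(64*1416 - 144) = -141*(90624 - 144) = -141*90480 = -12757680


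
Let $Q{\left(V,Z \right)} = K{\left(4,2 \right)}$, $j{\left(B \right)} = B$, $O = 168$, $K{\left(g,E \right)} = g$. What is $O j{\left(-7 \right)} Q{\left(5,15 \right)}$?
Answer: $-4704$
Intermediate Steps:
$Q{\left(V,Z \right)} = 4$
$O j{\left(-7 \right)} Q{\left(5,15 \right)} = 168 \left(-7\right) 4 = \left(-1176\right) 4 = -4704$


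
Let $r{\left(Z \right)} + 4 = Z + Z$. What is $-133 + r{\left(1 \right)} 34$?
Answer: $-201$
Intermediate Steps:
$r{\left(Z \right)} = -4 + 2 Z$ ($r{\left(Z \right)} = -4 + \left(Z + Z\right) = -4 + 2 Z$)
$-133 + r{\left(1 \right)} 34 = -133 + \left(-4 + 2 \cdot 1\right) 34 = -133 + \left(-4 + 2\right) 34 = -133 - 68 = -201$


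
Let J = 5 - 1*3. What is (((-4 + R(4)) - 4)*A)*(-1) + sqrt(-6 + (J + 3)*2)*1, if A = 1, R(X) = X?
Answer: 6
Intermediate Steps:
J = 2 (J = 5 - 3 = 2)
(((-4 + R(4)) - 4)*A)*(-1) + sqrt(-6 + (J + 3)*2)*1 = (((-4 + 4) - 4)*1)*(-1) + sqrt(-6 + (2 + 3)*2)*1 = ((0 - 4)*1)*(-1) + sqrt(-6 + 5*2)*1 = -4*1*(-1) + sqrt(-6 + 10)*1 = -4*(-1) + sqrt(4)*1 = 4 + 2*1 = 4 + 2 = 6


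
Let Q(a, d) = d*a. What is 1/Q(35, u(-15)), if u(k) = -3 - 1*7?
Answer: -1/350 ≈ -0.0028571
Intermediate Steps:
u(k) = -10 (u(k) = -3 - 7 = -10)
Q(a, d) = a*d
1/Q(35, u(-15)) = 1/(35*(-10)) = 1/(-350) = -1/350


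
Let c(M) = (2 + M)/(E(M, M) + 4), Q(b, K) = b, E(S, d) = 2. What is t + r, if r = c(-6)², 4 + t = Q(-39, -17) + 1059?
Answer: 9148/9 ≈ 1016.4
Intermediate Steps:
c(M) = ⅓ + M/6 (c(M) = (2 + M)/(2 + 4) = (2 + M)/6 = (2 + M)*(⅙) = ⅓ + M/6)
t = 1016 (t = -4 + (-39 + 1059) = -4 + 1020 = 1016)
r = 4/9 (r = (⅓ + (⅙)*(-6))² = (⅓ - 1)² = (-⅔)² = 4/9 ≈ 0.44444)
t + r = 1016 + 4/9 = 9148/9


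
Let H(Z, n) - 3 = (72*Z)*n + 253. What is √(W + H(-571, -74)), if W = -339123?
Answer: √2703421 ≈ 1644.2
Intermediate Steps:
H(Z, n) = 256 + 72*Z*n (H(Z, n) = 3 + ((72*Z)*n + 253) = 3 + (72*Z*n + 253) = 3 + (253 + 72*Z*n) = 256 + 72*Z*n)
√(W + H(-571, -74)) = √(-339123 + (256 + 72*(-571)*(-74))) = √(-339123 + (256 + 3042288)) = √(-339123 + 3042544) = √2703421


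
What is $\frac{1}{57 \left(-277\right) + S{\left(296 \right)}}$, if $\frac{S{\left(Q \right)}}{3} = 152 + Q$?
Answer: $- \frac{1}{14445} \approx -6.9228 \cdot 10^{-5}$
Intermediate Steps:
$S{\left(Q \right)} = 456 + 3 Q$ ($S{\left(Q \right)} = 3 \left(152 + Q\right) = 456 + 3 Q$)
$\frac{1}{57 \left(-277\right) + S{\left(296 \right)}} = \frac{1}{57 \left(-277\right) + \left(456 + 3 \cdot 296\right)} = \frac{1}{-15789 + \left(456 + 888\right)} = \frac{1}{-15789 + 1344} = \frac{1}{-14445} = - \frac{1}{14445}$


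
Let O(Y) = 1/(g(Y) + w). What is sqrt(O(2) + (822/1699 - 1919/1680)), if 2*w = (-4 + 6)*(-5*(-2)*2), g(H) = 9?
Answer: I*sqrt(267203203041495)/20693820 ≈ 0.78992*I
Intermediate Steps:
w = 20 (w = ((-4 + 6)*(-5*(-2)*2))/2 = (2*(10*2))/2 = (2*20)/2 = (1/2)*40 = 20)
O(Y) = 1/29 (O(Y) = 1/(9 + 20) = 1/29)
sqrt(O(2) + (822/1699 - 1919/1680)) = sqrt(1/29 + (822/1699 - 1919/1680)) = sqrt(1/29 - 1879421/2854320) = sqrt(-51648889/82775280) = I*sqrt(267203203041495)/20693820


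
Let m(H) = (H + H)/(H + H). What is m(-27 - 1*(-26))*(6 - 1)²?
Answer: 25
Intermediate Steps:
m(H) = 1 (m(H) = (2*H)/((2*H)) = (2*H)*(1/(2*H)) = 1)
m(-27 - 1*(-26))*(6 - 1)² = 1*(6 - 1)² = 1*5² = 1*25 = 25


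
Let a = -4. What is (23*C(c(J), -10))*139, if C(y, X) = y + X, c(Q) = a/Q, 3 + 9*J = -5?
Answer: -35167/2 ≈ -17584.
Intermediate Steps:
J = -8/9 (J = -⅓ + (⅑)*(-5) = -⅓ - 5/9 = -8/9 ≈ -0.88889)
c(Q) = -4/Q
C(y, X) = X + y
(23*C(c(J), -10))*139 = (23*(-10 - 4/(-8/9)))*139 = (23*(-10 - 4*(-9/8)))*139 = (23*(-10 + 9/2))*139 = (23*(-11/2))*139 = -253/2*139 = -35167/2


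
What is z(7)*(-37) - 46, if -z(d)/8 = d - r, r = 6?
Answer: 250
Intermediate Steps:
z(d) = 48 - 8*d (z(d) = -8*(d - 1*6) = -8*(d - 6) = -8*(-6 + d) = 48 - 8*d)
z(7)*(-37) - 46 = (48 - 8*7)*(-37) - 46 = (48 - 56)*(-37) - 46 = -8*(-37) - 46 = 296 - 46 = 250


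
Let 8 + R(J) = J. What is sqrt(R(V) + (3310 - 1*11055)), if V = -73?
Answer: I*sqrt(7826) ≈ 88.465*I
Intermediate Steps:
R(J) = -8 + J
sqrt(R(V) + (3310 - 1*11055)) = sqrt((-8 - 73) + (3310 - 1*11055)) = sqrt(-81 + (3310 - 11055)) = sqrt(-81 - 7745) = sqrt(-7826) = I*sqrt(7826)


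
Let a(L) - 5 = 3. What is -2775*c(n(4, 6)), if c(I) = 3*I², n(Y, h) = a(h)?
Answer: -532800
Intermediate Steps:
a(L) = 8 (a(L) = 5 + 3 = 8)
n(Y, h) = 8
-2775*c(n(4, 6)) = -8325*8² = -8325*64 = -2775*192 = -532800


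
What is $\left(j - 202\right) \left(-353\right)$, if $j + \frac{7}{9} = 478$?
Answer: $- \frac{874381}{9} \approx -97154.0$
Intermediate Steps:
$j = \frac{4295}{9}$ ($j = - \frac{7}{9} + 478 = \frac{4295}{9} \approx 477.22$)
$\left(j - 202\right) \left(-353\right) = \left(\frac{4295}{9} - 202\right) \left(-353\right) = \frac{2477}{9} \left(-353\right) = - \frac{874381}{9}$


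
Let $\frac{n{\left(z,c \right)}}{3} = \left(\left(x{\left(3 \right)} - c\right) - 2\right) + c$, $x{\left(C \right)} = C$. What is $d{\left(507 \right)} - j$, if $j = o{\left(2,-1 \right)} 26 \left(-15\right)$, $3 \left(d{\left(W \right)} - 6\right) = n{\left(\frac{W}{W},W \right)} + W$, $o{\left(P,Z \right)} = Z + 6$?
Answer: $2126$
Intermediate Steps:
$o{\left(P,Z \right)} = 6 + Z$
$n{\left(z,c \right)} = 3$ ($n{\left(z,c \right)} = 3 \left(\left(\left(3 - c\right) - 2\right) + c\right) = 3 \left(\left(1 - c\right) + c\right) = 3 \cdot 1 = 3$)
$d{\left(W \right)} = 7 + \frac{W}{3}$ ($d{\left(W \right)} = 6 + \frac{3 + W}{3} = 6 + \left(1 + \frac{W}{3}\right) = 7 + \frac{W}{3}$)
$j = -1950$ ($j = \left(6 - 1\right) 26 \left(-15\right) = 5 \cdot 26 \left(-15\right) = 130 \left(-15\right) = -1950$)
$d{\left(507 \right)} - j = \left(7 + \frac{1}{3} \cdot 507\right) - -1950 = \left(7 + 169\right) + 1950 = 176 + 1950 = 2126$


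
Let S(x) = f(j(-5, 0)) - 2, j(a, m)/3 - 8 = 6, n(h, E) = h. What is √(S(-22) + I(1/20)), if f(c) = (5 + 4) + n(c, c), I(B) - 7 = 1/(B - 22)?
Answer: 2*√2695899/439 ≈ 7.4803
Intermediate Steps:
I(B) = 7 + 1/(-22 + B) (I(B) = 7 + 1/(B - 22) = 7 + 1/(-22 + B))
j(a, m) = 42 (j(a, m) = 24 + 3*6 = 24 + 18 = 42)
f(c) = 9 + c (f(c) = (5 + 4) + c = 9 + c)
S(x) = 49 (S(x) = (9 + 42) - 2 = 51 - 2 = 49)
√(S(-22) + I(1/20)) = √(49 + (-153 + 7/20)/(-22 + 1/20)) = √(49 + (-153 + 7*(1/20))/(-22 + 1/20)) = √(49 + (-153 + 7/20)/(-439/20)) = √(49 - 20/439*(-3053/20)) = √(49 + 3053/439) = √(24564/439) = 2*√2695899/439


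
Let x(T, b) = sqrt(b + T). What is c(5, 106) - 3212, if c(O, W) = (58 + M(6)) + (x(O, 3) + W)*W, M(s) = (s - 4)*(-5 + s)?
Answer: 8084 + 212*sqrt(2) ≈ 8383.8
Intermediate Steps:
M(s) = (-5 + s)*(-4 + s) (M(s) = (-4 + s)*(-5 + s) = (-5 + s)*(-4 + s))
x(T, b) = sqrt(T + b)
c(O, W) = 60 + W*(W + sqrt(3 + O)) (c(O, W) = (58 + (20 + 6**2 - 9*6)) + (sqrt(O + 3) + W)*W = (58 + (20 + 36 - 54)) + (sqrt(3 + O) + W)*W = (58 + 2) + (W + sqrt(3 + O))*W = 60 + W*(W + sqrt(3 + O)))
c(5, 106) - 3212 = (60 + 106**2 + 106*sqrt(3 + 5)) - 3212 = (60 + 11236 + 106*sqrt(8)) - 3212 = (60 + 11236 + 106*(2*sqrt(2))) - 3212 = (60 + 11236 + 212*sqrt(2)) - 3212 = (11296 + 212*sqrt(2)) - 3212 = 8084 + 212*sqrt(2)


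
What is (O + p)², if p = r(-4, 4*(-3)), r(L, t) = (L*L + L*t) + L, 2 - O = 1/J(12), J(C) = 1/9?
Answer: 2809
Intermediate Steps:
J(C) = ⅑
O = -7 (O = 2 - 1/⅑ = 2 - 1*9 = 2 - 9 = -7)
r(L, t) = L + L² + L*t (r(L, t) = (L² + L*t) + L = L + L² + L*t)
p = 60 (p = -4*(1 - 4 + 4*(-3)) = -4*(1 - 4 - 12) = -4*(-15) = 60)
(O + p)² = (-7 + 60)² = 53² = 2809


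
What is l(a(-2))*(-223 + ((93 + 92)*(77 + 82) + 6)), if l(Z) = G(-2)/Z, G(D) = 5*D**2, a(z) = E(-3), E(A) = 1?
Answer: 583960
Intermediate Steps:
a(z) = 1
l(Z) = 20/Z (l(Z) = (5*(-2)**2)/Z = (5*4)/Z = 20/Z)
l(a(-2))*(-223 + ((93 + 92)*(77 + 82) + 6)) = (20/1)*(-223 + ((93 + 92)*(77 + 82) + 6)) = (20*1)*(-223 + (185*159 + 6)) = 20*(-223 + (29415 + 6)) = 20*(-223 + 29421) = 20*29198 = 583960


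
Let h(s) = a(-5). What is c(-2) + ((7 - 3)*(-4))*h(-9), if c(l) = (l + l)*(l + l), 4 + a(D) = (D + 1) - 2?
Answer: 176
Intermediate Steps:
a(D) = -5 + D (a(D) = -4 + ((D + 1) - 2) = -4 + ((1 + D) - 2) = -4 + (-1 + D) = -5 + D)
c(l) = 4*l**2 (c(l) = (2*l)*(2*l) = 4*l**2)
h(s) = -10 (h(s) = -5 - 5 = -10)
c(-2) + ((7 - 3)*(-4))*h(-9) = 4*(-2)**2 + ((7 - 3)*(-4))*(-10) = 4*4 + (4*(-4))*(-10) = 16 - 16*(-10) = 16 + 160 = 176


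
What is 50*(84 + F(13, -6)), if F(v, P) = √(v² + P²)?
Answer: 4200 + 50*√205 ≈ 4915.9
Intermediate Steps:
F(v, P) = √(P² + v²)
50*(84 + F(13, -6)) = 50*(84 + √((-6)² + 13²)) = 50*(84 + √(36 + 169)) = 50*(84 + √205) = 4200 + 50*√205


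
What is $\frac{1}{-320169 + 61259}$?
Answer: $- \frac{1}{258910} \approx -3.8623 \cdot 10^{-6}$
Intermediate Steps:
$\frac{1}{-320169 + 61259} = \frac{1}{-258910} = - \frac{1}{258910}$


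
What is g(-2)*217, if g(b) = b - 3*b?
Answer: 868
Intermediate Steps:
g(b) = -2*b (g(b) = b - 3*b = -2*b)
g(-2)*217 = -2*(-2)*217 = 4*217 = 868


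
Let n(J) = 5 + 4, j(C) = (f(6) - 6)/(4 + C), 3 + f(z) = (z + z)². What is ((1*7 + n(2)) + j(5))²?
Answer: 961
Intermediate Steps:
f(z) = -3 + 4*z² (f(z) = -3 + (z + z)² = -3 + (2*z)² = -3 + 4*z²)
j(C) = 135/(4 + C) (j(C) = ((-3 + 4*6²) - 6)/(4 + C) = ((-3 + 4*36) - 6)/(4 + C) = ((-3 + 144) - 6)/(4 + C) = (141 - 6)/(4 + C) = 135/(4 + C))
n(J) = 9
((1*7 + n(2)) + j(5))² = ((1*7 + 9) + 135/(4 + 5))² = ((7 + 9) + 135/9)² = (16 + 135*(⅑))² = (16 + 15)² = 31² = 961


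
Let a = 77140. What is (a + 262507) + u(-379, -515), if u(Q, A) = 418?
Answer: 340065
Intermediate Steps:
(a + 262507) + u(-379, -515) = (77140 + 262507) + 418 = 339647 + 418 = 340065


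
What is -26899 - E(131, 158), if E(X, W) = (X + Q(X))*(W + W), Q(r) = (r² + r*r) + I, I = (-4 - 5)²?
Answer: -10939643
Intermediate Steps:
I = 81 (I = (-9)² = 81)
Q(r) = 81 + 2*r² (Q(r) = (r² + r*r) + 81 = (r² + r²) + 81 = 2*r² + 81 = 81 + 2*r²)
E(X, W) = 2*W*(81 + X + 2*X²) (E(X, W) = (X + (81 + 2*X²))*(W + W) = (81 + X + 2*X²)*(2*W) = 2*W*(81 + X + 2*X²))
-26899 - E(131, 158) = -26899 - 2*158*(81 + 131 + 2*131²) = -26899 - 2*158*(81 + 131 + 2*17161) = -26899 - 2*158*(81 + 131 + 34322) = -26899 - 2*158*34534 = -26899 - 1*10912744 = -26899 - 10912744 = -10939643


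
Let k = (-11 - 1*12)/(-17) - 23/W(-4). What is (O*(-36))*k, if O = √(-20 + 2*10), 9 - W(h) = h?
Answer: 0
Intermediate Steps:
W(h) = 9 - h
O = 0 (O = √(-20 + 20) = √0 = 0)
k = -92/221 (k = (-11 - 1*12)/(-17) - 23/(9 - 1*(-4)) = (-11 - 12)*(-1/17) - 23/(9 + 4) = -23*(-1/17) - 23/13 = 23/17 - 23*1/13 = 23/17 - 23/13 = -92/221 ≈ -0.41629)
(O*(-36))*k = (0*(-36))*(-92/221) = 0*(-92/221) = 0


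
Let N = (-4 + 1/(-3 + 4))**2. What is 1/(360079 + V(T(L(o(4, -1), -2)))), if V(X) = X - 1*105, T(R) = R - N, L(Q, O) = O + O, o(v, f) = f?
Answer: 1/359961 ≈ 2.7781e-6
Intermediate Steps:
L(Q, O) = 2*O
N = 9 (N = (-4 + 1/1)**2 = (-4 + 1)**2 = (-3)**2 = 9)
T(R) = -9 + R (T(R) = R - 1*9 = R - 9 = -9 + R)
V(X) = -105 + X (V(X) = X - 105 = -105 + X)
1/(360079 + V(T(L(o(4, -1), -2)))) = 1/(360079 + (-105 + (-9 + 2*(-2)))) = 1/(360079 + (-105 + (-9 - 4))) = 1/(360079 + (-105 - 13)) = 1/(360079 - 118) = 1/359961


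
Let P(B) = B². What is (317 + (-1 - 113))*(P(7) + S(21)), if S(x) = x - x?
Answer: 9947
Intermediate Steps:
S(x) = 0
(317 + (-1 - 113))*(P(7) + S(21)) = (317 + (-1 - 113))*(7² + 0) = (317 - 114)*(49 + 0) = 203*49 = 9947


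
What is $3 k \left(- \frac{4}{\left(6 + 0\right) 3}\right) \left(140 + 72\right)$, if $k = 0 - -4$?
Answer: $- \frac{1696}{3} \approx -565.33$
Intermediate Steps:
$k = 4$ ($k = 0 + 4 = 4$)
$3 k \left(- \frac{4}{\left(6 + 0\right) 3}\right) \left(140 + 72\right) = 3 \cdot 4 \left(- \frac{4}{\left(6 + 0\right) 3}\right) \left(140 + 72\right) = 12 \left(- \frac{4}{6 \cdot 3}\right) 212 = 12 \left(- \frac{4}{18}\right) 212 = 12 \left(\left(-4\right) \frac{1}{18}\right) 212 = 12 \left(- \frac{2}{9}\right) 212 = \left(- \frac{8}{3}\right) 212 = - \frac{1696}{3}$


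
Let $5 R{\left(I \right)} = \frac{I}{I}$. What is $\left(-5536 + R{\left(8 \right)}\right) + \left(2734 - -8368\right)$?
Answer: $\frac{27831}{5} \approx 5566.2$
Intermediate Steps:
$R{\left(I \right)} = \frac{1}{5}$ ($R{\left(I \right)} = \frac{I \frac{1}{I}}{5} = \frac{1}{5} \cdot 1 = \frac{1}{5}$)
$\left(-5536 + R{\left(8 \right)}\right) + \left(2734 - -8368\right) = \left(-5536 + \frac{1}{5}\right) + \left(2734 - -8368\right) = - \frac{27679}{5} + \left(2734 + 8368\right) = - \frac{27679}{5} + 11102 = \frac{27831}{5}$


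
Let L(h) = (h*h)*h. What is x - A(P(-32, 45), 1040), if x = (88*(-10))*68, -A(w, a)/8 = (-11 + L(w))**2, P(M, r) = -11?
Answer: 14347872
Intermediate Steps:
L(h) = h**3 (L(h) = h**2*h = h**3)
A(w, a) = -8*(-11 + w**3)**2
x = -59840 (x = -880*68 = -59840)
x - A(P(-32, 45), 1040) = -59840 - (-8)*(-11 + (-11)**3)**2 = -59840 - (-8)*(-11 - 1331)**2 = -59840 - (-8)*(-1342)**2 = -59840 - (-8)*1800964 = -59840 - 1*(-14407712) = -59840 + 14407712 = 14347872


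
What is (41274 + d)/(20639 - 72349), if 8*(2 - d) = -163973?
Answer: -494181/413680 ≈ -1.1946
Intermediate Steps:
d = 163989/8 (d = 2 - ⅛*(-163973) = 2 + 163973/8 = 163989/8 ≈ 20499.)
(41274 + d)/(20639 - 72349) = (41274 + 163989/8)/(20639 - 72349) = (494181/8)/(-51710) = (494181/8)*(-1/51710) = -494181/413680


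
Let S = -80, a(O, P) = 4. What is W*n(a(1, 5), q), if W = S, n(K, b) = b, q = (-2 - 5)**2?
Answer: -3920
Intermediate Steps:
q = 49 (q = (-7)**2 = 49)
W = -80
W*n(a(1, 5), q) = -80*49 = -3920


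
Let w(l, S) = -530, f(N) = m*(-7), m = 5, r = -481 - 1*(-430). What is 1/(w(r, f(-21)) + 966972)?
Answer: 1/966442 ≈ 1.0347e-6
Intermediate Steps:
r = -51 (r = -481 + 430 = -51)
f(N) = -35 (f(N) = 5*(-7) = -35)
1/(w(r, f(-21)) + 966972) = 1/(-530 + 966972) = 1/966442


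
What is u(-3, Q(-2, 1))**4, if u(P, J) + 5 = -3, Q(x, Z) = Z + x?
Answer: 4096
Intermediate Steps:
u(P, J) = -8 (u(P, J) = -5 - 3 = -8)
u(-3, Q(-2, 1))**4 = (-8)**4 = 4096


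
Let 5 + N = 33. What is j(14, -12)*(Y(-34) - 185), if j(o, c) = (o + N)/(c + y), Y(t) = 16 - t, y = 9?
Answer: 1890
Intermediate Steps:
N = 28 (N = -5 + 33 = 28)
j(o, c) = (28 + o)/(9 + c) (j(o, c) = (o + 28)/(c + 9) = (28 + o)/(9 + c))
j(14, -12)*(Y(-34) - 185) = ((28 + 14)/(9 - 12))*((16 - 1*(-34)) - 185) = (42/(-3))*((16 + 34) - 185) = (-⅓*42)*(50 - 185) = -14*(-135) = 1890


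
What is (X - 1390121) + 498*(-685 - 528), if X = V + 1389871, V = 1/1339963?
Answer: -809771800011/1339963 ≈ -6.0432e+5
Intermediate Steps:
V = 1/1339963 ≈ 7.4629e-7
X = 1862375714774/1339963 (X = 1/1339963 + 1389871 = 1862375714774/1339963 ≈ 1.3899e+6)
(X - 1390121) + 498*(-685 - 528) = (1862375714774/1339963 - 1390121) + 498*(-685 - 528) = -334990749/1339963 + 498*(-1213) = -334990749/1339963 - 604074 = -809771800011/1339963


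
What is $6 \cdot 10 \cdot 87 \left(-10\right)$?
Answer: $-52200$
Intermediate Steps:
$6 \cdot 10 \cdot 87 \left(-10\right) = 60 \cdot 87 \left(-10\right) = 5220 \left(-10\right) = -52200$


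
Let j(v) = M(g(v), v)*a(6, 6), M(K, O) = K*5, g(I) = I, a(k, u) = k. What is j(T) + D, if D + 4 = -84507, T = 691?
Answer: -63781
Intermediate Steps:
D = -84511 (D = -4 - 84507 = -84511)
M(K, O) = 5*K
j(v) = 30*v (j(v) = (5*v)*6 = 30*v)
j(T) + D = 30*691 - 84511 = 20730 - 84511 = -63781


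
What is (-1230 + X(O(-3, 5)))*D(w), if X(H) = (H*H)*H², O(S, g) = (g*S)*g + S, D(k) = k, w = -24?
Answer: -888331824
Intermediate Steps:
O(S, g) = S + S*g² (O(S, g) = (S*g)*g + S = S*g² + S = S + S*g²)
X(H) = H⁴ (X(H) = H²*H² = H⁴)
(-1230 + X(O(-3, 5)))*D(w) = (-1230 + (-3*(1 + 5²))⁴)*(-24) = (-1230 + (-3*(1 + 25))⁴)*(-24) = (-1230 + (-3*26)⁴)*(-24) = (-1230 + (-78)⁴)*(-24) = (-1230 + 37015056)*(-24) = 37013826*(-24) = -888331824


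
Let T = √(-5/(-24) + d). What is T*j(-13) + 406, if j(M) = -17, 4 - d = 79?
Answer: 406 - 17*I*√10770/12 ≈ 406.0 - 147.02*I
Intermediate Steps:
d = -75 (d = 4 - 1*79 = 4 - 79 = -75)
T = I*√10770/12 (T = √(-5/(-24) - 75) = √(-5*(-1/24) - 75) = √(5/24 - 75) = √(-1795/24) = I*√10770/12 ≈ 8.6482*I)
T*j(-13) + 406 = (I*√10770/12)*(-17) + 406 = -17*I*√10770/12 + 406 = 406 - 17*I*√10770/12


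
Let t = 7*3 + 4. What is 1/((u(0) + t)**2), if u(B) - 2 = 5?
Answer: 1/1024 ≈ 0.00097656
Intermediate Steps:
u(B) = 7 (u(B) = 2 + 5 = 7)
t = 25 (t = 21 + 4 = 25)
1/((u(0) + t)**2) = 1/((7 + 25)**2) = 1/(32**2) = 1/1024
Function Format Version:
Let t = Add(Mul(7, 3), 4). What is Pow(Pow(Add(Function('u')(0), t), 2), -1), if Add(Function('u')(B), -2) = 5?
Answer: Rational(1, 1024) ≈ 0.00097656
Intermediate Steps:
Function('u')(B) = 7 (Function('u')(B) = Add(2, 5) = 7)
t = 25 (t = Add(21, 4) = 25)
Pow(Pow(Add(Function('u')(0), t), 2), -1) = Pow(Pow(Add(7, 25), 2), -1) = Pow(Pow(32, 2), -1) = Pow(1024, -1) = Rational(1, 1024)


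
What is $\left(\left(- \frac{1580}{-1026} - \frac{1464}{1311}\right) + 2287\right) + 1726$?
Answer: $\frac{47354381}{11799} \approx 4013.4$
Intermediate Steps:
$\left(\left(- \frac{1580}{-1026} - \frac{1464}{1311}\right) + 2287\right) + 1726 = \left(\left(\left(-1580\right) \left(- \frac{1}{1026}\right) - \frac{488}{437}\right) + 2287\right) + 1726 = \left(\left(\frac{790}{513} - \frac{488}{437}\right) + 2287\right) + 1726 = \left(\frac{4994}{11799} + 2287\right) + 1726 = \frac{26989307}{11799} + 1726 = \frac{47354381}{11799}$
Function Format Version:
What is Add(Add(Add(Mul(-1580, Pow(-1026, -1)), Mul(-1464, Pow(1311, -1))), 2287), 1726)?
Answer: Rational(47354381, 11799) ≈ 4013.4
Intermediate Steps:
Add(Add(Add(Mul(-1580, Pow(-1026, -1)), Mul(-1464, Pow(1311, -1))), 2287), 1726) = Add(Add(Add(Mul(-1580, Rational(-1, 1026)), Mul(-1464, Rational(1, 1311))), 2287), 1726) = Add(Add(Add(Rational(790, 513), Rational(-488, 437)), 2287), 1726) = Add(Add(Rational(4994, 11799), 2287), 1726) = Add(Rational(26989307, 11799), 1726) = Rational(47354381, 11799)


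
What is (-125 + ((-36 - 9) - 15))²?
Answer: 34225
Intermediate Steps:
(-125 + ((-36 - 9) - 15))² = (-125 + (-45 - 15))² = (-125 - 60)² = (-185)² = 34225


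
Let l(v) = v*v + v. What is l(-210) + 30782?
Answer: 74672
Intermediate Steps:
l(v) = v + v**2 (l(v) = v**2 + v = v + v**2)
l(-210) + 30782 = -210*(1 - 210) + 30782 = -210*(-209) + 30782 = 43890 + 30782 = 74672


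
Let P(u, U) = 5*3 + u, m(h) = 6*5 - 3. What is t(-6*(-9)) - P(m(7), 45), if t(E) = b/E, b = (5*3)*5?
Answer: -731/18 ≈ -40.611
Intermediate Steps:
m(h) = 27 (m(h) = 30 - 3 = 27)
b = 75 (b = 15*5 = 75)
P(u, U) = 15 + u
t(E) = 75/E
t(-6*(-9)) - P(m(7), 45) = 75/((-6*(-9))) - (15 + 27) = 75/54 - 1*42 = 75*(1/54) - 42 = 25/18 - 42 = -731/18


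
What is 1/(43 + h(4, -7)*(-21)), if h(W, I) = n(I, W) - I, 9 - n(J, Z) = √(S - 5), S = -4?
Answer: -293/89818 - 63*I/89818 ≈ -0.0032622 - 0.00070142*I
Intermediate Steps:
n(J, Z) = 9 - 3*I (n(J, Z) = 9 - √(-4 - 5) = 9 - √(-9) = 9 - 3*I)
h(W, I) = 9 - I - 3*I (h(W, I) = (9 - 3*I) - I = 9 - I - 3*I)
1/(43 + h(4, -7)*(-21)) = 1/(43 + (9 - 1*(-7) - 3*I)*(-21)) = 1/(43 + (9 + 7 - 3*I)*(-21)) = 1/(43 + (16 - 3*I)*(-21)) = 1/(43 + (-336 + 63*I)) = 1/(-293 + 63*I) = (-293 - 63*I)/89818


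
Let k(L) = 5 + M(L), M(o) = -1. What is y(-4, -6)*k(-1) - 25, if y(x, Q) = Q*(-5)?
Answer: 95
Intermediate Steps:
y(x, Q) = -5*Q
k(L) = 4 (k(L) = 5 - 1 = 4)
y(-4, -6)*k(-1) - 25 = -5*(-6)*4 - 25 = 30*4 - 25 = 120 - 25 = 95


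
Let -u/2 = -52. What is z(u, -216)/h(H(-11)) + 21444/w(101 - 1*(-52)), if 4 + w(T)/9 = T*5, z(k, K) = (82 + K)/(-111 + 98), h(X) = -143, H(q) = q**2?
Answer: 12982210/4244097 ≈ 3.0589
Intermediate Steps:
u = 104 (u = -2*(-52) = 104)
z(k, K) = -82/13 - K/13 (z(k, K) = (82 + K)/(-13) = (82 + K)*(-1/13) = -82/13 - K/13)
w(T) = -36 + 45*T (w(T) = -36 + 9*(T*5) = -36 + 9*(5*T) = -36 + 45*T)
z(u, -216)/h(H(-11)) + 21444/w(101 - 1*(-52)) = (-82/13 - 1/13*(-216))/(-143) + 21444/(-36 + 45*(101 - 1*(-52))) = (-82/13 + 216/13)*(-1/143) + 21444/(-36 + 45*(101 + 52)) = (134/13)*(-1/143) + 21444/(-36 + 45*153) = -134/1859 + 21444/(-36 + 6885) = -134/1859 + 21444/6849 = -134/1859 + 21444*(1/6849) = -134/1859 + 7148/2283 = 12982210/4244097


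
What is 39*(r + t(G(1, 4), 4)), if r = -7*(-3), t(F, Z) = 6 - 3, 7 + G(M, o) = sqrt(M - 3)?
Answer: 936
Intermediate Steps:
G(M, o) = -7 + sqrt(-3 + M) (G(M, o) = -7 + sqrt(M - 3) = -7 + sqrt(-3 + M))
t(F, Z) = 3
r = 21
39*(r + t(G(1, 4), 4)) = 39*(21 + 3) = 39*24 = 936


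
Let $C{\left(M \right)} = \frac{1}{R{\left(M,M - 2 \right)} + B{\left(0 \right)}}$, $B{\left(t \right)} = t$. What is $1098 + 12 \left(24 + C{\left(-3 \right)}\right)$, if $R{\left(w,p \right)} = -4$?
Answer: $1383$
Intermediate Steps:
$C{\left(M \right)} = - \frac{1}{4}$ ($C{\left(M \right)} = \frac{1}{-4 + 0} = \frac{1}{-4} = - \frac{1}{4}$)
$1098 + 12 \left(24 + C{\left(-3 \right)}\right) = 1098 + 12 \left(24 - \frac{1}{4}\right) = 1098 + 12 \cdot \frac{95}{4} = 1098 + 285 = 1383$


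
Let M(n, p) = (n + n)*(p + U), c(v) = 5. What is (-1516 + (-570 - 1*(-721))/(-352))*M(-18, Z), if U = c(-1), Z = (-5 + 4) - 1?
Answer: 14412141/88 ≈ 1.6377e+5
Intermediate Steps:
Z = -2 (Z = -1 - 1 = -2)
U = 5
M(n, p) = 2*n*(5 + p) (M(n, p) = (n + n)*(p + 5) = (2*n)*(5 + p) = 2*n*(5 + p))
(-1516 + (-570 - 1*(-721))/(-352))*M(-18, Z) = (-1516 + (-570 - 1*(-721))/(-352))*(2*(-18)*(5 - 2)) = (-1516 + (-570 + 721)*(-1/352))*(2*(-18)*3) = (-1516 + 151*(-1/352))*(-108) = (-1516 - 151/352)*(-108) = -533783/352*(-108) = 14412141/88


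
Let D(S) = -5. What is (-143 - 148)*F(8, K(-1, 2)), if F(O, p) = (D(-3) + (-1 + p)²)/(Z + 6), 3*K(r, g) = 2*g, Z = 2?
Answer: 1067/6 ≈ 177.83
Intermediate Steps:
K(r, g) = 2*g/3 (K(r, g) = (2*g)/3 = 2*g/3)
F(O, p) = -5/8 + (-1 + p)²/8 (F(O, p) = (-5 + (-1 + p)²)/(2 + 6) = (-5 + (-1 + p)²)/8 = (-5 + (-1 + p)²)*(⅛) = -5/8 + (-1 + p)²/8)
(-143 - 148)*F(8, K(-1, 2)) = (-143 - 148)*(-5/8 + (-1 + (⅔)*2)²/8) = -291*(-5/8 + (-1 + 4/3)²/8) = -291*(-5/8 + (⅓)²/8) = -291*(-5/8 + (⅛)*(⅑)) = -291*(-5/8 + 1/72) = -291*(-11/18) = 1067/6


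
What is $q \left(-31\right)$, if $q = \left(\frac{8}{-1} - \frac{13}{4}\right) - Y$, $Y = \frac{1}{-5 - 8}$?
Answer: $\frac{18011}{52} \approx 346.37$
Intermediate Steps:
$Y = - \frac{1}{13}$ ($Y = \frac{1}{-13} = - \frac{1}{13} \approx -0.076923$)
$q = - \frac{581}{52}$ ($q = \left(\frac{8}{-1} - \frac{13}{4}\right) - - \frac{1}{13} = \left(8 \left(-1\right) - \frac{13}{4}\right) + \frac{1}{13} = \left(-8 - \frac{13}{4}\right) + \frac{1}{13} = - \frac{45}{4} + \frac{1}{13} = - \frac{581}{52} \approx -11.173$)
$q \left(-31\right) = \left(- \frac{581}{52}\right) \left(-31\right) = \frac{18011}{52}$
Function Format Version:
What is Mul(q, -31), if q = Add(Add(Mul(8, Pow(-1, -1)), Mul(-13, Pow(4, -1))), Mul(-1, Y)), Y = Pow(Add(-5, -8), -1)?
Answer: Rational(18011, 52) ≈ 346.37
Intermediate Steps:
Y = Rational(-1, 13) (Y = Pow(-13, -1) = Rational(-1, 13) ≈ -0.076923)
q = Rational(-581, 52) (q = Add(Add(Mul(8, Pow(-1, -1)), Mul(-13, Pow(4, -1))), Mul(-1, Rational(-1, 13))) = Add(Add(Mul(8, -1), Mul(-13, Rational(1, 4))), Rational(1, 13)) = Add(Add(-8, Rational(-13, 4)), Rational(1, 13)) = Add(Rational(-45, 4), Rational(1, 13)) = Rational(-581, 52) ≈ -11.173)
Mul(q, -31) = Mul(Rational(-581, 52), -31) = Rational(18011, 52)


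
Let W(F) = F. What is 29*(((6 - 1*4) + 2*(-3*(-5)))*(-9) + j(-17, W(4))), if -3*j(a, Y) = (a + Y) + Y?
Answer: -8265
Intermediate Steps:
j(a, Y) = -2*Y/3 - a/3 (j(a, Y) = -((a + Y) + Y)/3 = -((Y + a) + Y)/3 = -(a + 2*Y)/3 = -2*Y/3 - a/3)
29*(((6 - 1*4) + 2*(-3*(-5)))*(-9) + j(-17, W(4))) = 29*(((6 - 1*4) + 2*(-3*(-5)))*(-9) + (-2/3*4 - 1/3*(-17))) = 29*(((6 - 4) + 2*15)*(-9) + (-8/3 + 17/3)) = 29*((2 + 30)*(-9) + 3) = 29*(32*(-9) + 3) = 29*(-288 + 3) = 29*(-285) = -8265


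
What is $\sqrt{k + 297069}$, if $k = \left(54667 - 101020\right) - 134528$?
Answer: $2 \sqrt{29047} \approx 340.86$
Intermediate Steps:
$k = -180881$ ($k = \left(54667 - 101020\right) - 134528 = -46353 - 134528 = -180881$)
$\sqrt{k + 297069} = \sqrt{-180881 + 297069} = \sqrt{116188} = 2 \sqrt{29047}$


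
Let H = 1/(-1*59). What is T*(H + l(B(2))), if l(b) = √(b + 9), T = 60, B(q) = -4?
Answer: -60/59 + 60*√5 ≈ 133.15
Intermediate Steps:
l(b) = √(9 + b)
H = -1/59 (H = 1/(-59) = -1/59 ≈ -0.016949)
T*(H + l(B(2))) = 60*(-1/59 + √(9 - 4)) = 60*(-1/59 + √5) = -60/59 + 60*√5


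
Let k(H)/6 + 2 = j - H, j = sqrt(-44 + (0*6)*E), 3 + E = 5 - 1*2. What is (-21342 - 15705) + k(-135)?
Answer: -36249 + 12*I*sqrt(11) ≈ -36249.0 + 39.799*I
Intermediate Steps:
E = 0 (E = -3 + (5 - 1*2) = -3 + (5 - 2) = -3 + 3 = 0)
j = 2*I*sqrt(11) (j = sqrt(-44 + (0*6)*0) = sqrt(-44 + 0*0) = sqrt(-44 + 0) = sqrt(-44) = 2*I*sqrt(11) ≈ 6.6332*I)
k(H) = -12 - 6*H + 12*I*sqrt(11) (k(H) = -12 + 6*(2*I*sqrt(11) - H) = -12 + 6*(-H + 2*I*sqrt(11)) = -12 + (-6*H + 12*I*sqrt(11)) = -12 - 6*H + 12*I*sqrt(11))
(-21342 - 15705) + k(-135) = (-21342 - 15705) + (-12 - 6*(-135) + 12*I*sqrt(11)) = -37047 + (-12 + 810 + 12*I*sqrt(11)) = -37047 + (798 + 12*I*sqrt(11)) = -36249 + 12*I*sqrt(11)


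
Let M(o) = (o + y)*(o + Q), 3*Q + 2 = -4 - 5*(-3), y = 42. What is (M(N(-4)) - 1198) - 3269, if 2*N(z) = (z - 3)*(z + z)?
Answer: -2297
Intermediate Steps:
Q = 3 (Q = -⅔ + (-4 - 5*(-3))/3 = -⅔ + (-4 + 15)/3 = -⅔ + (⅓)*11 = -⅔ + 11/3 = 3)
N(z) = z*(-3 + z) (N(z) = ((z - 3)*(z + z))/2 = ((-3 + z)*(2*z))/2 = (2*z*(-3 + z))/2 = z*(-3 + z))
M(o) = (3 + o)*(42 + o) (M(o) = (o + 42)*(o + 3) = (42 + o)*(3 + o) = (3 + o)*(42 + o))
(M(N(-4)) - 1198) - 3269 = ((126 + (-4*(-3 - 4))² + 45*(-4*(-3 - 4))) - 1198) - 3269 = ((126 + (-4*(-7))² + 45*(-4*(-7))) - 1198) - 3269 = ((126 + 28² + 45*28) - 1198) - 3269 = ((126 + 784 + 1260) - 1198) - 3269 = (2170 - 1198) - 3269 = 972 - 3269 = -2297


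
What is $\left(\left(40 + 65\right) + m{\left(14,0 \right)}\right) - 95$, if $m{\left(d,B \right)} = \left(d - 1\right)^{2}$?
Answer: $179$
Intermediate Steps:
$m{\left(d,B \right)} = \left(-1 + d\right)^{2}$
$\left(\left(40 + 65\right) + m{\left(14,0 \right)}\right) - 95 = \left(\left(40 + 65\right) + \left(-1 + 14\right)^{2}\right) - 95 = \left(105 + 13^{2}\right) - 95 = \left(105 + 169\right) - 95 = 274 - 95 = 179$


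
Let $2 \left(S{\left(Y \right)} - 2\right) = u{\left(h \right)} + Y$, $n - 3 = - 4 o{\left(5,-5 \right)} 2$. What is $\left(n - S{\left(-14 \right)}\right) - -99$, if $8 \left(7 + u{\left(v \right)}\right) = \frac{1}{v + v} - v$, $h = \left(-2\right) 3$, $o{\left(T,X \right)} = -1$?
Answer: $\frac{22681}{192} \approx 118.13$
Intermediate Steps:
$h = -6$
$u{\left(v \right)} = -7 - \frac{v}{8} + \frac{1}{16 v}$ ($u{\left(v \right)} = -7 + \frac{\frac{1}{v + v} - v}{8} = -7 + \frac{\frac{1}{2 v} - v}{8} = -7 - \left(- \frac{1}{16 v} + \frac{v}{8}\right) = -7 - \frac{v}{8} + \frac{1}{16 v}$)
$n = 11$ ($n = 3 + \left(-4\right) \left(-1\right) 2 = 3 + 4 \cdot 2 = 3 + 8 = 11$)
$S{\left(Y \right)} = - \frac{217}{192} + \frac{Y}{2}$ ($S{\left(Y \right)} = 2 + \frac{\left(-7 - - \frac{3}{4} + \frac{1}{16 \left(-6\right)}\right) + Y}{2} = 2 + \frac{\left(-7 + \frac{3}{4} + \frac{1}{16} \left(- \frac{1}{6}\right)\right) + Y}{2} = 2 + \frac{\left(-7 + \frac{3}{4} - \frac{1}{96}\right) + Y}{2} = 2 + \frac{- \frac{601}{96} + Y}{2} = 2 + \left(- \frac{601}{192} + \frac{Y}{2}\right) = - \frac{217}{192} + \frac{Y}{2}$)
$\left(n - S{\left(-14 \right)}\right) - -99 = \left(11 - \left(- \frac{217}{192} + \frac{1}{2} \left(-14\right)\right)\right) - -99 = \left(11 - \left(- \frac{217}{192} - 7\right)\right) + 99 = \left(11 - - \frac{1561}{192}\right) + 99 = \left(11 + \frac{1561}{192}\right) + 99 = \frac{3673}{192} + 99 = \frac{22681}{192}$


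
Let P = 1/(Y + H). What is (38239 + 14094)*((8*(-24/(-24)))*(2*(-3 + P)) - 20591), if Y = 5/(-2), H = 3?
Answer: -1078426131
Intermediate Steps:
Y = -5/2 (Y = 5*(-½) = -5/2 ≈ -2.5000)
P = 2 (P = 1/(-5/2 + 3) = 1/(½) = 2)
(38239 + 14094)*((8*(-24/(-24)))*(2*(-3 + P)) - 20591) = (38239 + 14094)*((8*(-24/(-24)))*(2*(-3 + 2)) - 20591) = 52333*((8*(-24*(-1/24)))*(2*(-1)) - 20591) = 52333*((8*1)*(-2) - 20591) = 52333*(8*(-2) - 20591) = 52333*(-16 - 20591) = 52333*(-20607) = -1078426131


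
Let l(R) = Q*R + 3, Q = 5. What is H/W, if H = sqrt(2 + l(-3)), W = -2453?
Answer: -I*sqrt(10)/2453 ≈ -0.0012891*I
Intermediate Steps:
l(R) = 3 + 5*R (l(R) = 5*R + 3 = 3 + 5*R)
H = I*sqrt(10) (H = sqrt(2 + (3 + 5*(-3))) = sqrt(2 + (3 - 15)) = sqrt(2 - 12) = sqrt(-10) = I*sqrt(10) ≈ 3.1623*I)
H/W = (I*sqrt(10))/(-2453) = (I*sqrt(10))*(-1/2453) = -I*sqrt(10)/2453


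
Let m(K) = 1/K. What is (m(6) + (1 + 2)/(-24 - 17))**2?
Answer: 529/60516 ≈ 0.0087415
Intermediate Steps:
(m(6) + (1 + 2)/(-24 - 17))**2 = (1/6 + (1 + 2)/(-24 - 17))**2 = (1/6 + 3/(-41))**2 = (1/6 + 3*(-1/41))**2 = (1/6 - 3/41)**2 = (23/246)**2 = 529/60516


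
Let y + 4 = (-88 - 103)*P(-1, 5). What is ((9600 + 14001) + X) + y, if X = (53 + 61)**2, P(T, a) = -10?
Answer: 38503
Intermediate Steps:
X = 12996 (X = 114**2 = 12996)
y = 1906 (y = -4 + (-88 - 103)*(-10) = -4 - 191*(-10) = -4 + 1910 = 1906)
((9600 + 14001) + X) + y = ((9600 + 14001) + 12996) + 1906 = (23601 + 12996) + 1906 = 36597 + 1906 = 38503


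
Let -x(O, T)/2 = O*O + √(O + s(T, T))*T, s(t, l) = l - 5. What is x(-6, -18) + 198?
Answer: 126 + 36*I*√29 ≈ 126.0 + 193.87*I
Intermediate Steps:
s(t, l) = -5 + l
x(O, T) = -2*O² - 2*T*√(-5 + O + T) (x(O, T) = -2*(O*O + √(O + (-5 + T))*T) = -2*(O² + √(-5 + O + T)*T) = -2*(O² + T*√(-5 + O + T)) = -2*O² - 2*T*√(-5 + O + T))
x(-6, -18) + 198 = (-2*(-6)² - 2*(-18)*√(-5 - 6 - 18)) + 198 = (-2*36 - 2*(-18)*√(-29)) + 198 = (-72 - 2*(-18)*I*√29) + 198 = (-72 + 36*I*√29) + 198 = 126 + 36*I*√29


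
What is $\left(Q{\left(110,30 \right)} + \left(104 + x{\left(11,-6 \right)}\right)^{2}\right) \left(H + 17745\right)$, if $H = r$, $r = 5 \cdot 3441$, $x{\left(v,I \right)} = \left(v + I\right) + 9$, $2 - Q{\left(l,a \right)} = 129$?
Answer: $482205150$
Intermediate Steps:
$Q{\left(l,a \right)} = -127$ ($Q{\left(l,a \right)} = 2 - 129 = -127$)
$x{\left(v,I \right)} = 9 + I + v$ ($x{\left(v,I \right)} = \left(I + v\right) + 9 = 9 + I + v$)
$r = 17205$
$H = 17205$
$\left(Q{\left(110,30 \right)} + \left(104 + x{\left(11,-6 \right)}\right)^{2}\right) \left(H + 17745\right) = \left(-127 + \left(104 + \left(9 - 6 + 11\right)\right)^{2}\right) \left(17205 + 17745\right) = \left(-127 + \left(104 + 14\right)^{2}\right) 34950 = \left(-127 + 118^{2}\right) 34950 = \left(-127 + 13924\right) 34950 = 13797 \cdot 34950 = 482205150$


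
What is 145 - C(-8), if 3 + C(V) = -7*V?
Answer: 92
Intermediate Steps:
C(V) = -3 - 7*V
145 - C(-8) = 145 - (-3 - 7*(-8)) = 145 - (-3 + 56) = 145 - 1*53 = 145 - 53 = 92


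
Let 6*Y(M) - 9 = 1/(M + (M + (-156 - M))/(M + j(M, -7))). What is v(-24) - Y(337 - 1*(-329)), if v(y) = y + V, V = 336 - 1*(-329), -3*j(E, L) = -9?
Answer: 569663819/890796 ≈ 639.50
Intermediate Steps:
j(E, L) = 3 (j(E, L) = -⅓*(-9) = 3)
V = 665 (V = 336 + 329 = 665)
v(y) = 665 + y (v(y) = y + 665 = 665 + y)
Y(M) = 3/2 + 1/(6*(M - 156/(3 + M))) (Y(M) = 3/2 + 1/(6*(M + (M + (-156 - M))/(M + 3))) = 3/2 + 1/(6*(M - 156/(3 + M))))
v(-24) - Y(337 - 1*(-329)) = (665 - 24) - (-1401 + 9*(337 - 1*(-329))² + 28*(337 - 1*(-329)))/(6*(-156 + (337 - 1*(-329))² + 3*(337 - 1*(-329)))) = 641 - (-1401 + 9*(337 + 329)² + 28*(337 + 329))/(6*(-156 + (337 + 329)² + 3*(337 + 329))) = 641 - (-1401 + 9*666² + 28*666)/(6*(-156 + 666² + 3*666)) = 641 - (-1401 + 9*443556 + 18648)/(6*(-156 + 443556 + 1998)) = 641 - (-1401 + 3992004 + 18648)/(6*445398) = 641 - 4009251/(6*445398) = 641 - 1*1336417/890796 = 641 - 1336417/890796 = 569663819/890796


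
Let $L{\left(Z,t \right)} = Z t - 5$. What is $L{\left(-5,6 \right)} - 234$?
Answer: $-269$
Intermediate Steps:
$L{\left(Z,t \right)} = -5 + Z t$
$L{\left(-5,6 \right)} - 234 = \left(-5 - 30\right) - 234 = -35 - 234 = -269$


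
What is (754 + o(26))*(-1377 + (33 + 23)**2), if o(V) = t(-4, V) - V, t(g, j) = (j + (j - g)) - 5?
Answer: 1370261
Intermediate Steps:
t(g, j) = -5 - g + 2*j (t(g, j) = (-g + 2*j) - 5 = -5 - g + 2*j)
o(V) = -1 + V (o(V) = (-5 - 1*(-4) + 2*V) - V = (-5 + 4 + 2*V) - V = (-1 + 2*V) - V = -1 + V)
(754 + o(26))*(-1377 + (33 + 23)**2) = (754 + (-1 + 26))*(-1377 + (33 + 23)**2) = (754 + 25)*(-1377 + 56**2) = 779*(-1377 + 3136) = 779*1759 = 1370261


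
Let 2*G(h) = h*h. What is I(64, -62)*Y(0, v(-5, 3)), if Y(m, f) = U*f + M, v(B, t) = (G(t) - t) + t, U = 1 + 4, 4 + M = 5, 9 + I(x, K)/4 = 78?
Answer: 6486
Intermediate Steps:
I(x, K) = 276 (I(x, K) = -36 + 4*78 = -36 + 312 = 276)
M = 1 (M = -4 + 5 = 1)
G(h) = h**2/2 (G(h) = (h*h)/2 = h**2/2)
U = 5
v(B, t) = t**2/2 (v(B, t) = (t**2/2 - t) + t = t**2/2)
Y(m, f) = 1 + 5*f (Y(m, f) = 5*f + 1 = 1 + 5*f)
I(64, -62)*Y(0, v(-5, 3)) = 276*(1 + 5*((1/2)*3**2)) = 276*(1 + 5*((1/2)*9)) = 276*(1 + 5*(9/2)) = 276*(1 + 45/2) = 276*(47/2) = 6486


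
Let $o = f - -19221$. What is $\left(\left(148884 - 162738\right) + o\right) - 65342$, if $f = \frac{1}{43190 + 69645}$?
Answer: $- \frac{6767279124}{112835} \approx -59975.0$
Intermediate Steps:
$f = \frac{1}{112835} \approx 8.8625 \cdot 10^{-6}$
$o = \frac{2168801536}{112835}$ ($o = \frac{1}{112835} - -19221 = \frac{1}{112835} + 19221 = \frac{2168801536}{112835} \approx 19221.0$)
$\left(\left(148884 - 162738\right) + o\right) - 65342 = \left(\left(148884 - 162738\right) + \frac{2168801536}{112835}\right) - 65342 = \left(-13854 + \frac{2168801536}{112835}\right) - 65342 = \frac{605585446}{112835} - 65342 = - \frac{6767279124}{112835}$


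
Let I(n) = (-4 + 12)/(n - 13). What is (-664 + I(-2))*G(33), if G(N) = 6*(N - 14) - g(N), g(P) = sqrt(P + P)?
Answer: -378784/5 + 9968*sqrt(66)/15 ≈ -70358.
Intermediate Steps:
I(n) = 8/(-13 + n)
g(P) = sqrt(2)*sqrt(P) (g(P) = sqrt(2*P) = sqrt(2)*sqrt(P))
G(N) = -84 + 6*N - sqrt(2)*sqrt(N) (G(N) = 6*(N - 14) - sqrt(2)*sqrt(N) = 6*(-14 + N) - sqrt(2)*sqrt(N) = (-84 + 6*N) - sqrt(2)*sqrt(N) = -84 + 6*N - sqrt(2)*sqrt(N))
(-664 + I(-2))*G(33) = (-664 + 8/(-13 - 2))*(-84 + 6*33 - sqrt(2)*sqrt(33)) = (-664 + 8/(-15))*(-84 + 198 - sqrt(66)) = (-664 + 8*(-1/15))*(114 - sqrt(66)) = (-664 - 8/15)*(114 - sqrt(66)) = -9968*(114 - sqrt(66))/15 = -378784/5 + 9968*sqrt(66)/15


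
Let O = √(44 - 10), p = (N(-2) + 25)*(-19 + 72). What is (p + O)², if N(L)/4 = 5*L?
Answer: (795 - √34)² ≈ 6.2279e+5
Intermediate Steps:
N(L) = 20*L (N(L) = 4*(5*L) = 20*L)
p = -795 (p = (20*(-2) + 25)*(-19 + 72) = (-40 + 25)*53 = -15*53 = -795)
O = √34 ≈ 5.8309
(p + O)² = (-795 + √34)²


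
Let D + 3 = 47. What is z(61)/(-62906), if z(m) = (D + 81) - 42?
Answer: -83/62906 ≈ -0.0013194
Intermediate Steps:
D = 44 (D = -3 + 47 = 44)
z(m) = 83 (z(m) = (44 + 81) - 42 = 125 - 42 = 83)
z(61)/(-62906) = 83/(-62906) = 83*(-1/62906) = -83/62906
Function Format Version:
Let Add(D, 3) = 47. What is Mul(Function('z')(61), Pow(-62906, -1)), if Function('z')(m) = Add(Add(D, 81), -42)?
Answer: Rational(-83, 62906) ≈ -0.0013194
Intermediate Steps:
D = 44 (D = Add(-3, 47) = 44)
Function('z')(m) = 83 (Function('z')(m) = Add(Add(44, 81), -42) = Add(125, -42) = 83)
Mul(Function('z')(61), Pow(-62906, -1)) = Mul(83, Pow(-62906, -1)) = Mul(83, Rational(-1, 62906)) = Rational(-83, 62906)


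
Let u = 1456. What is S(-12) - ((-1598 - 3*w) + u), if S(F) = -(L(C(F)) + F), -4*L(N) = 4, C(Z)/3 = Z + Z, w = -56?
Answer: -13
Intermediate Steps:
C(Z) = 6*Z (C(Z) = 3*(Z + Z) = 3*(2*Z) = 6*Z)
L(N) = -1 (L(N) = -¼*4 = -1)
S(F) = 1 - F (S(F) = -(-1 + F) = 1 - F)
S(-12) - ((-1598 - 3*w) + u) = (1 - 1*(-12)) - ((-1598 - 3*(-56)) + 1456) = (1 + 12) - ((-1598 + 168) + 1456) = 13 - (-1430 + 1456) = 13 - 1*26 = 13 - 26 = -13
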